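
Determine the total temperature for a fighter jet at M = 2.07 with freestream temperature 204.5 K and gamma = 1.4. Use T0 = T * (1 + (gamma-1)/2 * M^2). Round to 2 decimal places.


Step 1: (gamma-1)/2 = 0.2
Step 2: M^2 = 4.2849
Step 3: 1 + 0.2 * 4.2849 = 1.85698
Step 4: T0 = 204.5 * 1.85698 = 379.75 K

379.75


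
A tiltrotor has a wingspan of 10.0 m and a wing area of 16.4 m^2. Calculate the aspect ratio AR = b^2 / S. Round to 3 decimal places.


Step 1: b^2 = 10.0^2 = 100.0
Step 2: AR = 100.0 / 16.4 = 6.098

6.098


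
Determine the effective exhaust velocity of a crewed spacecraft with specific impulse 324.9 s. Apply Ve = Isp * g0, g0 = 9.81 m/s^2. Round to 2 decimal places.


Step 1: Ve = Isp * g0 = 324.9 * 9.81
Step 2: Ve = 3187.27 m/s

3187.27


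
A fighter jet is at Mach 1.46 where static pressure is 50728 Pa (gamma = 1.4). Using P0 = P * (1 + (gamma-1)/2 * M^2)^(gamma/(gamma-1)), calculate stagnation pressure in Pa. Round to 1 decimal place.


Step 1: (gamma-1)/2 * M^2 = 0.2 * 2.1316 = 0.42632
Step 2: 1 + 0.42632 = 1.42632
Step 3: Exponent gamma/(gamma-1) = 3.5
Step 4: P0 = 50728 * 1.42632^3.5 = 175795.3 Pa

175795.3


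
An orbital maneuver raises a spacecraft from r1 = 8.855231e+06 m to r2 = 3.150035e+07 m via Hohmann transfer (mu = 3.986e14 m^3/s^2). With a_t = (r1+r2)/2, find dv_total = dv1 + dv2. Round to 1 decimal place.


Step 1: Transfer semi-major axis a_t = (8.855231e+06 + 3.150035e+07) / 2 = 2.017779e+07 m
Step 2: v1 (circular at r1) = sqrt(mu/r1) = 6709.17 m/s
Step 3: v_t1 = sqrt(mu*(2/r1 - 1/a_t)) = 8382.81 m/s
Step 4: dv1 = |8382.81 - 6709.17| = 1673.64 m/s
Step 5: v2 (circular at r2) = 3557.22 m/s, v_t2 = 2356.54 m/s
Step 6: dv2 = |3557.22 - 2356.54| = 1200.69 m/s
Step 7: Total delta-v = 1673.64 + 1200.69 = 2874.3 m/s

2874.3


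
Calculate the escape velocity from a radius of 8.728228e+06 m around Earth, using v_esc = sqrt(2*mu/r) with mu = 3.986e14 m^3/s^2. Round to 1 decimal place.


Step 1: 2*mu/r = 2 * 3.986e14 / 8.728228e+06 = 91335835.865
Step 2: v_esc = sqrt(91335835.865) = 9557.0 m/s

9557.0


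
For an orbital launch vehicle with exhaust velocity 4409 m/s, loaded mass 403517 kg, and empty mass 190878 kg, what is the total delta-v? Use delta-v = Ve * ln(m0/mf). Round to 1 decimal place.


Step 1: Mass ratio m0/mf = 403517 / 190878 = 2.114005
Step 2: ln(2.114005) = 0.748584
Step 3: delta-v = 4409 * 0.748584 = 3300.5 m/s

3300.5


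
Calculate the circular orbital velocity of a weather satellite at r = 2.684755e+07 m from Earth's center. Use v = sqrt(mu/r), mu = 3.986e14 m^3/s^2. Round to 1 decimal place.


Step 1: mu / r = 3.986e14 / 2.684755e+07 = 14846792.3516
Step 2: v = sqrt(14846792.3516) = 3853.2 m/s

3853.2


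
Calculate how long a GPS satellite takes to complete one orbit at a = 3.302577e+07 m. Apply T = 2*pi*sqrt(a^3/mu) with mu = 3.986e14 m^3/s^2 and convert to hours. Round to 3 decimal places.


Step 1: a^3 / mu = 3.602126e+22 / 3.986e14 = 9.036943e+07
Step 2: sqrt(9.036943e+07) = 9506.2839 s
Step 3: T = 2*pi * 9506.2839 = 59729.74 s
Step 4: T in hours = 59729.74 / 3600 = 16.592 hours

16.592


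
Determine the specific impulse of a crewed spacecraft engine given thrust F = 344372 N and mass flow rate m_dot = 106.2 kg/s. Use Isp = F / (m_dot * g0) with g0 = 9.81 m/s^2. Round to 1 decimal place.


Step 1: m_dot * g0 = 106.2 * 9.81 = 1041.82
Step 2: Isp = 344372 / 1041.82 = 330.5 s

330.5


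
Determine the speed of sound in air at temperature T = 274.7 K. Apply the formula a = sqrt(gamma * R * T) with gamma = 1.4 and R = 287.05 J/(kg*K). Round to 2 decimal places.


Step 1: gamma * R * T = 1.4 * 287.05 * 274.7 = 110393.689
Step 2: a = sqrt(110393.689) = 332.26 m/s

332.26


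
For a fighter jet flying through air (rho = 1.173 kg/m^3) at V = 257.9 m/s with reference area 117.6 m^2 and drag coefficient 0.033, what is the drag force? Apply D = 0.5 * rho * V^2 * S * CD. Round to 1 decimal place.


Step 1: Dynamic pressure q = 0.5 * 1.173 * 257.9^2 = 39009.5285 Pa
Step 2: Drag D = q * S * CD = 39009.5285 * 117.6 * 0.033
Step 3: D = 151388.2 N

151388.2


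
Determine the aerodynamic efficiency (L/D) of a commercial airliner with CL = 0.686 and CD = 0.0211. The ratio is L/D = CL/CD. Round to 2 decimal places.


Step 1: L/D = CL / CD = 0.686 / 0.0211
Step 2: L/D = 32.51

32.51


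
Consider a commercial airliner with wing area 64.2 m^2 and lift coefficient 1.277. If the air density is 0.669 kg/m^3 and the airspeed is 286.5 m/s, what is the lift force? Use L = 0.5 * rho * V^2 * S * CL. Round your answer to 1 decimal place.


Step 1: Calculate dynamic pressure q = 0.5 * 0.669 * 286.5^2 = 0.5 * 0.669 * 82082.25 = 27456.5126 Pa
Step 2: Multiply by wing area and lift coefficient: L = 27456.5126 * 64.2 * 1.277
Step 3: L = 1762708.1105 * 1.277 = 2250978.3 N

2250978.3


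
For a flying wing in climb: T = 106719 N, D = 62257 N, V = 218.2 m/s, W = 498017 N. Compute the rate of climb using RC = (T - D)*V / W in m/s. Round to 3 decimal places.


Step 1: Excess thrust = T - D = 106719 - 62257 = 44462 N
Step 2: Excess power = 44462 * 218.2 = 9701608.4 W
Step 3: RC = 9701608.4 / 498017 = 19.480 m/s

19.480


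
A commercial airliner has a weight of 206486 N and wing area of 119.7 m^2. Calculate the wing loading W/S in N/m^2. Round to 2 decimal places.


Step 1: Wing loading = W / S = 206486 / 119.7
Step 2: Wing loading = 1725.03 N/m^2

1725.03


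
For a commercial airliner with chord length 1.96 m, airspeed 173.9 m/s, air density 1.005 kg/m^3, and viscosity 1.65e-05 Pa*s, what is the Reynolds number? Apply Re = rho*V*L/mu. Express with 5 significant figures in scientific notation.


Step 1: Numerator = rho * V * L = 1.005 * 173.9 * 1.96 = 342.54822
Step 2: Re = 342.54822 / 1.65e-05
Step 3: Re = 2.0760e+07

2.0760e+07


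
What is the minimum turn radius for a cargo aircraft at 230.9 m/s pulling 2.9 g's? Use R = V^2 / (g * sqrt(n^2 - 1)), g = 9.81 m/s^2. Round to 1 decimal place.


Step 1: V^2 = 230.9^2 = 53314.81
Step 2: n^2 - 1 = 2.9^2 - 1 = 7.41
Step 3: sqrt(7.41) = 2.722132
Step 4: R = 53314.81 / (9.81 * 2.722132) = 1996.5 m

1996.5


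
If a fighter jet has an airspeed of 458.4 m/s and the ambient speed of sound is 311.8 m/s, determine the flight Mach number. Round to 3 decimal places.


Step 1: M = V / a = 458.4 / 311.8
Step 2: M = 1.470

1.470


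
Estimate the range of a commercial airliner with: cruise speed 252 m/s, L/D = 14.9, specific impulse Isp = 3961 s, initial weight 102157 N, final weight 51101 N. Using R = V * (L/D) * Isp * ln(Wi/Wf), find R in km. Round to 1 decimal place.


Step 1: Coefficient = V * (L/D) * Isp = 252 * 14.9 * 3961 = 14872762.8 m
Step 2: Wi/Wf = 102157 / 51101 = 1.999119
Step 3: ln(1.999119) = 0.692707
Step 4: R = 14872762.8 * 0.692707 = 10302463.6 m = 10302.5 km

10302.5


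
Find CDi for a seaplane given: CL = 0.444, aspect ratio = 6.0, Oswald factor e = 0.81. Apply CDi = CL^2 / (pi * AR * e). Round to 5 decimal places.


Step 1: CL^2 = 0.444^2 = 0.197136
Step 2: pi * AR * e = 3.14159 * 6.0 * 0.81 = 15.26814
Step 3: CDi = 0.197136 / 15.26814 = 0.01291

0.01291


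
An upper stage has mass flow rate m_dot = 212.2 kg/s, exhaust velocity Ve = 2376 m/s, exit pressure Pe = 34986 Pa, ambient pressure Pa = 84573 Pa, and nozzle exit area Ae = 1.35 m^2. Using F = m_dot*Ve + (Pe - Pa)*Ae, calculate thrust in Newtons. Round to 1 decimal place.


Step 1: Momentum thrust = m_dot * Ve = 212.2 * 2376 = 504187.2 N
Step 2: Pressure thrust = (Pe - Pa) * Ae = (34986 - 84573) * 1.35 = -66942.45 N
Step 3: Total thrust F = 504187.2 + -66942.45 = 437244.8 N

437244.8


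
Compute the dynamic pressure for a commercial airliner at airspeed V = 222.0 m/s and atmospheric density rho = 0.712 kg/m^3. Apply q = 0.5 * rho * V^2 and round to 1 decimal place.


Step 1: V^2 = 222.0^2 = 49284.0
Step 2: q = 0.5 * 0.712 * 49284.0
Step 3: q = 17545.1 Pa

17545.1


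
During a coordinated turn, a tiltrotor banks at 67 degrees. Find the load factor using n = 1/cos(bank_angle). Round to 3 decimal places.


Step 1: Convert 67 degrees to radians = 1.169371
Step 2: cos(67 deg) = 0.390731
Step 3: n = 1 / 0.390731 = 2.559

2.559


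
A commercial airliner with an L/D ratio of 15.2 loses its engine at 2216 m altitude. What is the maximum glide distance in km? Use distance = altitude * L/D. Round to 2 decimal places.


Step 1: Glide distance = altitude * L/D = 2216 * 15.2 = 33683.2 m
Step 2: Convert to km: 33683.2 / 1000 = 33.68 km

33.68


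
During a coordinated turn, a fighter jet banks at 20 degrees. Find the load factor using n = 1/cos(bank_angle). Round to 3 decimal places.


Step 1: Convert 20 degrees to radians = 0.349066
Step 2: cos(20 deg) = 0.939693
Step 3: n = 1 / 0.939693 = 1.064

1.064


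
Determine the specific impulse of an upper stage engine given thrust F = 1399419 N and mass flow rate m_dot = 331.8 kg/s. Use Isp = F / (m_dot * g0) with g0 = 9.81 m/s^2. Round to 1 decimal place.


Step 1: m_dot * g0 = 331.8 * 9.81 = 3254.96
Step 2: Isp = 1399419 / 3254.96 = 429.9 s

429.9


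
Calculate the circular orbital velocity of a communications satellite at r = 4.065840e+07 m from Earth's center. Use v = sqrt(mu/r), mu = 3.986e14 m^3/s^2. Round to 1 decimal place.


Step 1: mu / r = 3.986e14 / 4.065840e+07 = 9803632.2138
Step 2: v = sqrt(9803632.2138) = 3131.1 m/s

3131.1


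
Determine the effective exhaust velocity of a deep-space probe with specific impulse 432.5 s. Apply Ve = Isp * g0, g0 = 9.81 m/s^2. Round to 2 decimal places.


Step 1: Ve = Isp * g0 = 432.5 * 9.81
Step 2: Ve = 4242.83 m/s

4242.83


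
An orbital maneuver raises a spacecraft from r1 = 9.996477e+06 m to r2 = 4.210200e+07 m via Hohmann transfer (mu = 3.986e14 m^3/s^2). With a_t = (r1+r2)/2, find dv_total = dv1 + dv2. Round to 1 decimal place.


Step 1: Transfer semi-major axis a_t = (9.996477e+06 + 4.210200e+07) / 2 = 2.604924e+07 m
Step 2: v1 (circular at r1) = sqrt(mu/r1) = 6314.59 m/s
Step 3: v_t1 = sqrt(mu*(2/r1 - 1/a_t)) = 8027.85 m/s
Step 4: dv1 = |8027.85 - 6314.59| = 1713.26 m/s
Step 5: v2 (circular at r2) = 3076.93 m/s, v_t2 = 1906.09 m/s
Step 6: dv2 = |3076.93 - 1906.09| = 1170.84 m/s
Step 7: Total delta-v = 1713.26 + 1170.84 = 2884.1 m/s

2884.1


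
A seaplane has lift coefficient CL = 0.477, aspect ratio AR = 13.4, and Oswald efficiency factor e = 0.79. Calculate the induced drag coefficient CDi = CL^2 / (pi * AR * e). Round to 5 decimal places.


Step 1: CL^2 = 0.477^2 = 0.227529
Step 2: pi * AR * e = 3.14159 * 13.4 * 0.79 = 33.2569
Step 3: CDi = 0.227529 / 33.2569 = 0.00684

0.00684


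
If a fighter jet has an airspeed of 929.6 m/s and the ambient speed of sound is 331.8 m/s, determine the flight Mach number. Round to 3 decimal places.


Step 1: M = V / a = 929.6 / 331.8
Step 2: M = 2.802

2.802


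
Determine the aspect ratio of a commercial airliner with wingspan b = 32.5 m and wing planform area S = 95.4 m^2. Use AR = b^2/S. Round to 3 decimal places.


Step 1: b^2 = 32.5^2 = 1056.25
Step 2: AR = 1056.25 / 95.4 = 11.072

11.072


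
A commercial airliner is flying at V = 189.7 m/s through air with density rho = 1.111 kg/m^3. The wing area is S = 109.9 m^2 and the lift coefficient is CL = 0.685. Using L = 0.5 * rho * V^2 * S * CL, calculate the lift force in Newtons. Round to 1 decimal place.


Step 1: Calculate dynamic pressure q = 0.5 * 1.111 * 189.7^2 = 0.5 * 1.111 * 35986.09 = 19990.273 Pa
Step 2: Multiply by wing area and lift coefficient: L = 19990.273 * 109.9 * 0.685
Step 3: L = 2196931.0022 * 0.685 = 1504897.7 N

1504897.7


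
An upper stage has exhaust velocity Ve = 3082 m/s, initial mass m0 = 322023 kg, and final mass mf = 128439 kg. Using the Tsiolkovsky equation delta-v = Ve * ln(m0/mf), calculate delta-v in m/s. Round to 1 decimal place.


Step 1: Mass ratio m0/mf = 322023 / 128439 = 2.507206
Step 2: ln(2.507206) = 0.919169
Step 3: delta-v = 3082 * 0.919169 = 2832.9 m/s

2832.9


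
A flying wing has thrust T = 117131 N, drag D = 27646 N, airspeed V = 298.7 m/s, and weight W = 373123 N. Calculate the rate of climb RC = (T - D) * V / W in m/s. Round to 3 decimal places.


Step 1: Excess thrust = T - D = 117131 - 27646 = 89485 N
Step 2: Excess power = 89485 * 298.7 = 26729169.5 W
Step 3: RC = 26729169.5 / 373123 = 71.636 m/s

71.636


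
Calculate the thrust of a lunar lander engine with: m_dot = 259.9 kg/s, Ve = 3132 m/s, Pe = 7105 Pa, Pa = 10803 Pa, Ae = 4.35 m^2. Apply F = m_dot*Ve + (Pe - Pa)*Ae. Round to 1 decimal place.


Step 1: Momentum thrust = m_dot * Ve = 259.9 * 3132 = 814006.8 N
Step 2: Pressure thrust = (Pe - Pa) * Ae = (7105 - 10803) * 4.35 = -16086.30 N
Step 3: Total thrust F = 814006.8 + -16086.30 = 797920.5 N

797920.5


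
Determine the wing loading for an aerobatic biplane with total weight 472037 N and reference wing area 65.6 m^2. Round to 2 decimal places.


Step 1: Wing loading = W / S = 472037 / 65.6
Step 2: Wing loading = 7195.69 N/m^2

7195.69


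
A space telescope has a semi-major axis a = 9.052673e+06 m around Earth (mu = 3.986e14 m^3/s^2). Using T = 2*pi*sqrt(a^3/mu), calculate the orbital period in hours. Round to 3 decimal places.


Step 1: a^3 / mu = 7.418746e+20 / 3.986e14 = 1.861201e+06
Step 2: sqrt(1.861201e+06) = 1364.2583 s
Step 3: T = 2*pi * 1364.2583 = 8571.89 s
Step 4: T in hours = 8571.89 / 3600 = 2.381 hours

2.381


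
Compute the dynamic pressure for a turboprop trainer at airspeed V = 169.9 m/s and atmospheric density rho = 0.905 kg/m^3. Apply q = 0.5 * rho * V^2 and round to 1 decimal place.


Step 1: V^2 = 169.9^2 = 28866.01
Step 2: q = 0.5 * 0.905 * 28866.01
Step 3: q = 13061.9 Pa

13061.9


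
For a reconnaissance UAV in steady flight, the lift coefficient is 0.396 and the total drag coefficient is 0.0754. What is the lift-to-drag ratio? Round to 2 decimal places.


Step 1: L/D = CL / CD = 0.396 / 0.0754
Step 2: L/D = 5.25

5.25


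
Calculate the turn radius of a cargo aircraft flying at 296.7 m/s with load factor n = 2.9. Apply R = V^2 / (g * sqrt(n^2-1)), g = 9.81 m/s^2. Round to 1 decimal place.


Step 1: V^2 = 296.7^2 = 88030.89
Step 2: n^2 - 1 = 2.9^2 - 1 = 7.41
Step 3: sqrt(7.41) = 2.722132
Step 4: R = 88030.89 / (9.81 * 2.722132) = 3296.5 m

3296.5


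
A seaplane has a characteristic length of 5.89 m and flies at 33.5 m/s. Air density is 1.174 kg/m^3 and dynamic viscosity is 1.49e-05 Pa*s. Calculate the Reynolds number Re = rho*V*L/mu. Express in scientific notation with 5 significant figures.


Step 1: Numerator = rho * V * L = 1.174 * 33.5 * 5.89 = 231.64781
Step 2: Re = 231.64781 / 1.49e-05
Step 3: Re = 1.5547e+07

1.5547e+07


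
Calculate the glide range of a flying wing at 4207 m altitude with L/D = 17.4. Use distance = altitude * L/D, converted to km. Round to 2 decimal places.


Step 1: Glide distance = altitude * L/D = 4207 * 17.4 = 73201.8 m
Step 2: Convert to km: 73201.8 / 1000 = 73.20 km

73.20


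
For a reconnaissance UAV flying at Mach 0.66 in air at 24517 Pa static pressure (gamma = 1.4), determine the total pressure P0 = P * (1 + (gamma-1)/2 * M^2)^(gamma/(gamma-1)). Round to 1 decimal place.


Step 1: (gamma-1)/2 * M^2 = 0.2 * 0.4356 = 0.08712
Step 2: 1 + 0.08712 = 1.08712
Step 3: Exponent gamma/(gamma-1) = 3.5
Step 4: P0 = 24517 * 1.08712^3.5 = 32842.7 Pa

32842.7


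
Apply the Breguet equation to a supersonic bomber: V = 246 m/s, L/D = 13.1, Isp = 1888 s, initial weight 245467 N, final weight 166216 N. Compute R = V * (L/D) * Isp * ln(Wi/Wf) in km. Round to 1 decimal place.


Step 1: Coefficient = V * (L/D) * Isp = 246 * 13.1 * 1888 = 6084268.8 m
Step 2: Wi/Wf = 245467 / 166216 = 1.476795
Step 3: ln(1.476795) = 0.389874
Step 4: R = 6084268.8 * 0.389874 = 2372100.5 m = 2372.1 km

2372.1


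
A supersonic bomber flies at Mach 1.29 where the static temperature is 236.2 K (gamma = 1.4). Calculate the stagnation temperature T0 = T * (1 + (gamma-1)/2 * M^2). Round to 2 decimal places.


Step 1: (gamma-1)/2 = 0.2
Step 2: M^2 = 1.6641
Step 3: 1 + 0.2 * 1.6641 = 1.33282
Step 4: T0 = 236.2 * 1.33282 = 314.81 K

314.81


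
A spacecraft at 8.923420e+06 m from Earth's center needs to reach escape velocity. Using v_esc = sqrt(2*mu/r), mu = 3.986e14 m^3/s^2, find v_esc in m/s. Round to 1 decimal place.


Step 1: 2*mu/r = 2 * 3.986e14 / 8.923420e+06 = 89337944.4204
Step 2: v_esc = sqrt(89337944.4204) = 9451.9 m/s

9451.9


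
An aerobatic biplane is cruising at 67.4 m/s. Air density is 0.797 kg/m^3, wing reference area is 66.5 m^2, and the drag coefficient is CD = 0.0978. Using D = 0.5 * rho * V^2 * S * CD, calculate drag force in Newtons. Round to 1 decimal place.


Step 1: Dynamic pressure q = 0.5 * 0.797 * 67.4^2 = 1810.2899 Pa
Step 2: Drag D = q * S * CD = 1810.2899 * 66.5 * 0.0978
Step 3: D = 11773.6 N

11773.6


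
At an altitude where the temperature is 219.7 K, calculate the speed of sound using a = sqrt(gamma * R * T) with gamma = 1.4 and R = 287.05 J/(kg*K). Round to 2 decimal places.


Step 1: gamma * R * T = 1.4 * 287.05 * 219.7 = 88290.839
Step 2: a = sqrt(88290.839) = 297.14 m/s

297.14


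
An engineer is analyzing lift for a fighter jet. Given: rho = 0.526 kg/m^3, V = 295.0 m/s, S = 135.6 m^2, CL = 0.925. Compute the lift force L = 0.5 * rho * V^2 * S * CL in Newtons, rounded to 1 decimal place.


Step 1: Calculate dynamic pressure q = 0.5 * 0.526 * 295.0^2 = 0.5 * 0.526 * 87025.0 = 22887.575 Pa
Step 2: Multiply by wing area and lift coefficient: L = 22887.575 * 135.6 * 0.925
Step 3: L = 3103555.17 * 0.925 = 2870788.5 N

2870788.5


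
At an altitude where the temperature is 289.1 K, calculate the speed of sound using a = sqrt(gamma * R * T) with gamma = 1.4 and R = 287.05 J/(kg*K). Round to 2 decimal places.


Step 1: gamma * R * T = 1.4 * 287.05 * 289.1 = 116180.617
Step 2: a = sqrt(116180.617) = 340.85 m/s

340.85


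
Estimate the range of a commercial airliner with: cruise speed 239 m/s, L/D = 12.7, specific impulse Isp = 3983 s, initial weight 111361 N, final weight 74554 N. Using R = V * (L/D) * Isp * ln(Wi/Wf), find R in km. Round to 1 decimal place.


Step 1: Coefficient = V * (L/D) * Isp = 239 * 12.7 * 3983 = 12089599.9 m
Step 2: Wi/Wf = 111361 / 74554 = 1.493696
Step 3: ln(1.493696) = 0.401253
Step 4: R = 12089599.9 * 0.401253 = 4850994.0 m = 4851.0 km

4851.0


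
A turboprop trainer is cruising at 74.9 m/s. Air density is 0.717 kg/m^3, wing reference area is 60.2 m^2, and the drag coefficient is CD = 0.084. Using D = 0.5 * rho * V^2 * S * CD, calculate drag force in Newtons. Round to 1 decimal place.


Step 1: Dynamic pressure q = 0.5 * 0.717 * 74.9^2 = 2011.1886 Pa
Step 2: Drag D = q * S * CD = 2011.1886 * 60.2 * 0.084
Step 3: D = 10170.2 N

10170.2


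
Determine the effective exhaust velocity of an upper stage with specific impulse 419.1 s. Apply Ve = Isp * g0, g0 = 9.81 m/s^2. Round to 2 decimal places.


Step 1: Ve = Isp * g0 = 419.1 * 9.81
Step 2: Ve = 4111.37 m/s

4111.37


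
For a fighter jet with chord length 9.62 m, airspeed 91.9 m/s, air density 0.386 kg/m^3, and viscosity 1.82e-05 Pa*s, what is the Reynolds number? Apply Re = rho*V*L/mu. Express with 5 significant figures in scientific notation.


Step 1: Numerator = rho * V * L = 0.386 * 91.9 * 9.62 = 341.254108
Step 2: Re = 341.254108 / 1.82e-05
Step 3: Re = 1.8750e+07

1.8750e+07


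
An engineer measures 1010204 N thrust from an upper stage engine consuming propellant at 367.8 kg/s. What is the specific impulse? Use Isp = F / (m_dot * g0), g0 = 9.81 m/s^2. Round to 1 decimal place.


Step 1: m_dot * g0 = 367.8 * 9.81 = 3608.12
Step 2: Isp = 1010204 / 3608.12 = 280.0 s

280.0


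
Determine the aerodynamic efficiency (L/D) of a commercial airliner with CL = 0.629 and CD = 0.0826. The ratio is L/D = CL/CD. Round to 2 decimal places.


Step 1: L/D = CL / CD = 0.629 / 0.0826
Step 2: L/D = 7.62

7.62


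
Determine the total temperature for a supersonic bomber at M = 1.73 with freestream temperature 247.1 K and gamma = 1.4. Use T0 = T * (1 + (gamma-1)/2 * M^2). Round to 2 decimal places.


Step 1: (gamma-1)/2 = 0.2
Step 2: M^2 = 2.9929
Step 3: 1 + 0.2 * 2.9929 = 1.59858
Step 4: T0 = 247.1 * 1.59858 = 395.01 K

395.01


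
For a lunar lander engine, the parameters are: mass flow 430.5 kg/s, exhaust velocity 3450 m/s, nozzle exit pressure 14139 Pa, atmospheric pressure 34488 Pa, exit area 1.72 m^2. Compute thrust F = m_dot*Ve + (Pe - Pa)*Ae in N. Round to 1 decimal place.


Step 1: Momentum thrust = m_dot * Ve = 430.5 * 3450 = 1485225.0 N
Step 2: Pressure thrust = (Pe - Pa) * Ae = (14139 - 34488) * 1.72 = -35000.28 N
Step 3: Total thrust F = 1485225.0 + -35000.28 = 1450224.7 N

1450224.7


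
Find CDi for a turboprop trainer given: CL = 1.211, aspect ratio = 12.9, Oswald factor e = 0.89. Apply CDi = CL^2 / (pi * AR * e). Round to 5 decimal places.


Step 1: CL^2 = 1.211^2 = 1.466521
Step 2: pi * AR * e = 3.14159 * 12.9 * 0.89 = 36.068625
Step 3: CDi = 1.466521 / 36.068625 = 0.04066

0.04066


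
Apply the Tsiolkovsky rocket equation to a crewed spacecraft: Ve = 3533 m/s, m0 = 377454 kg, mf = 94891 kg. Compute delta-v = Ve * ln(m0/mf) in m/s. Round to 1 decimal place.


Step 1: Mass ratio m0/mf = 377454 / 94891 = 3.977764
Step 2: ln(3.977764) = 1.38072
Step 3: delta-v = 3533 * 1.38072 = 4878.1 m/s

4878.1


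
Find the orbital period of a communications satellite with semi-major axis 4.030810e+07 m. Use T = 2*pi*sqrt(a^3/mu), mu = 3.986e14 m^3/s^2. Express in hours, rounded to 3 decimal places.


Step 1: a^3 / mu = 6.549030e+22 / 3.986e14 = 1.643008e+08
Step 2: sqrt(1.643008e+08) = 12817.9875 s
Step 3: T = 2*pi * 12817.9875 = 80537.79 s
Step 4: T in hours = 80537.79 / 3600 = 22.372 hours

22.372


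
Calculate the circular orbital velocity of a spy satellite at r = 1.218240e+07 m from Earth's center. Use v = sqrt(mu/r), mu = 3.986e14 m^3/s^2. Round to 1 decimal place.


Step 1: mu / r = 3.986e14 / 1.218240e+07 = 32719332.808
Step 2: v = sqrt(32719332.808) = 5720.1 m/s

5720.1


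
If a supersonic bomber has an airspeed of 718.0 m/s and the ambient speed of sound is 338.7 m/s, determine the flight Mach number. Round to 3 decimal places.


Step 1: M = V / a = 718.0 / 338.7
Step 2: M = 2.120

2.120


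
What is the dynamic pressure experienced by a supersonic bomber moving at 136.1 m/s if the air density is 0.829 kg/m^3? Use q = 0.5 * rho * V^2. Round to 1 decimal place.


Step 1: V^2 = 136.1^2 = 18523.21
Step 2: q = 0.5 * 0.829 * 18523.21
Step 3: q = 7677.9 Pa

7677.9


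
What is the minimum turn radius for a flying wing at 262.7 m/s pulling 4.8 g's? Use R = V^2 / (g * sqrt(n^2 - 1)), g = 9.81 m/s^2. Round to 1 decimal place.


Step 1: V^2 = 262.7^2 = 69011.29
Step 2: n^2 - 1 = 4.8^2 - 1 = 22.04
Step 3: sqrt(22.04) = 4.694678
Step 4: R = 69011.29 / (9.81 * 4.694678) = 1498.5 m

1498.5


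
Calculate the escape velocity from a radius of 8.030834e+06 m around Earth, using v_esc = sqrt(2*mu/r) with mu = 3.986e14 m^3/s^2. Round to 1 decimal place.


Step 1: 2*mu/r = 2 * 3.986e14 / 8.030834e+06 = 99267398.6288
Step 2: v_esc = sqrt(99267398.6288) = 9963.3 m/s

9963.3


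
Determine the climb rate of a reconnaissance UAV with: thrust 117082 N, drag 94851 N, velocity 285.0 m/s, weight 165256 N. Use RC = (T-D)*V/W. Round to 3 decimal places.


Step 1: Excess thrust = T - D = 117082 - 94851 = 22231 N
Step 2: Excess power = 22231 * 285.0 = 6335835.0 W
Step 3: RC = 6335835.0 / 165256 = 38.340 m/s

38.340


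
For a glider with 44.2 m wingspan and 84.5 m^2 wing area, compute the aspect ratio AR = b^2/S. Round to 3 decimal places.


Step 1: b^2 = 44.2^2 = 1953.64
Step 2: AR = 1953.64 / 84.5 = 23.120

23.120


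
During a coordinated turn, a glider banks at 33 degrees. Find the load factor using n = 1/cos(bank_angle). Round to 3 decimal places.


Step 1: Convert 33 degrees to radians = 0.575959
Step 2: cos(33 deg) = 0.838671
Step 3: n = 1 / 0.838671 = 1.192

1.192


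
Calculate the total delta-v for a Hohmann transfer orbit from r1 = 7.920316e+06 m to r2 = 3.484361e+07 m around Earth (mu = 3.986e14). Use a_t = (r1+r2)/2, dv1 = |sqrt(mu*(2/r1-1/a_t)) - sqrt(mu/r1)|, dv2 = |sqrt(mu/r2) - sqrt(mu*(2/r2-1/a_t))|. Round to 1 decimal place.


Step 1: Transfer semi-major axis a_t = (7.920316e+06 + 3.484361e+07) / 2 = 2.138196e+07 m
Step 2: v1 (circular at r1) = sqrt(mu/r1) = 7094.1 m/s
Step 3: v_t1 = sqrt(mu*(2/r1 - 1/a_t)) = 9055.97 m/s
Step 4: dv1 = |9055.97 - 7094.1| = 1961.87 m/s
Step 5: v2 (circular at r2) = 3382.26 m/s, v_t2 = 2058.52 m/s
Step 6: dv2 = |3382.26 - 2058.52| = 1323.74 m/s
Step 7: Total delta-v = 1961.87 + 1323.74 = 3285.6 m/s

3285.6


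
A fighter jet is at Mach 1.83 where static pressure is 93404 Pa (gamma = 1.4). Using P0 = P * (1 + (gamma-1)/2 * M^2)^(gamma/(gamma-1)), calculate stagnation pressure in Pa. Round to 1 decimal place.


Step 1: (gamma-1)/2 * M^2 = 0.2 * 3.3489 = 0.66978
Step 2: 1 + 0.66978 = 1.66978
Step 3: Exponent gamma/(gamma-1) = 3.5
Step 4: P0 = 93404 * 1.66978^3.5 = 561917.9 Pa

561917.9


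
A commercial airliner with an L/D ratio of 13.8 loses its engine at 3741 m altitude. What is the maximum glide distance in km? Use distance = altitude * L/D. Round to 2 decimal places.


Step 1: Glide distance = altitude * L/D = 3741 * 13.8 = 51625.8 m
Step 2: Convert to km: 51625.8 / 1000 = 51.63 km

51.63


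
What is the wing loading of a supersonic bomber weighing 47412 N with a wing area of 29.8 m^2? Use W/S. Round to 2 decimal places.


Step 1: Wing loading = W / S = 47412 / 29.8
Step 2: Wing loading = 1591.01 N/m^2

1591.01


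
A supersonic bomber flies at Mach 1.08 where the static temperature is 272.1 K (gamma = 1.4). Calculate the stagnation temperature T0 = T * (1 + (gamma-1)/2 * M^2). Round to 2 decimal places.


Step 1: (gamma-1)/2 = 0.2
Step 2: M^2 = 1.1664
Step 3: 1 + 0.2 * 1.1664 = 1.23328
Step 4: T0 = 272.1 * 1.23328 = 335.58 K

335.58


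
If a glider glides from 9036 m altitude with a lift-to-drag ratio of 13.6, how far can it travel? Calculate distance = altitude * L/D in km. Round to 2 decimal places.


Step 1: Glide distance = altitude * L/D = 9036 * 13.6 = 122889.6 m
Step 2: Convert to km: 122889.6 / 1000 = 122.89 km

122.89


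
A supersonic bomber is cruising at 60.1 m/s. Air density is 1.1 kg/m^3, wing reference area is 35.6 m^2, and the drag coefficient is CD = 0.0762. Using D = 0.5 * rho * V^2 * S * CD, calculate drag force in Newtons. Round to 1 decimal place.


Step 1: Dynamic pressure q = 0.5 * 1.1 * 60.1^2 = 1986.6055 Pa
Step 2: Drag D = q * S * CD = 1986.6055 * 35.6 * 0.0762
Step 3: D = 5389.1 N

5389.1


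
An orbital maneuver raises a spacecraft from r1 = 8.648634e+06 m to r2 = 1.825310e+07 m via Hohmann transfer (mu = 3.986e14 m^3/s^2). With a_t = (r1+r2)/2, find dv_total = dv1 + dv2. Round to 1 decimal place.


Step 1: Transfer semi-major axis a_t = (8.648634e+06 + 1.825310e+07) / 2 = 1.345087e+07 m
Step 2: v1 (circular at r1) = sqrt(mu/r1) = 6788.83 m/s
Step 3: v_t1 = sqrt(mu*(2/r1 - 1/a_t)) = 7908.39 m/s
Step 4: dv1 = |7908.39 - 6788.83| = 1119.56 m/s
Step 5: v2 (circular at r2) = 4673.05 m/s, v_t2 = 3747.13 m/s
Step 6: dv2 = |4673.05 - 3747.13| = 925.92 m/s
Step 7: Total delta-v = 1119.56 + 925.92 = 2045.5 m/s

2045.5


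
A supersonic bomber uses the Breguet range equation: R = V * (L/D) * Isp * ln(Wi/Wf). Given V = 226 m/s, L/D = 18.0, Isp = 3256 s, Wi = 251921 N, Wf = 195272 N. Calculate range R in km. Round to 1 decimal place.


Step 1: Coefficient = V * (L/D) * Isp = 226 * 18.0 * 3256 = 13245408.0 m
Step 2: Wi/Wf = 251921 / 195272 = 1.290103
Step 3: ln(1.290103) = 0.254722
Step 4: R = 13245408.0 * 0.254722 = 3373898.0 m = 3373.9 km

3373.9


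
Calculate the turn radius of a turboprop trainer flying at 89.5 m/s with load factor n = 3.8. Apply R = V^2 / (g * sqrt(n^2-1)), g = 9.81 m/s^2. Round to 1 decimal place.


Step 1: V^2 = 89.5^2 = 8010.25
Step 2: n^2 - 1 = 3.8^2 - 1 = 13.44
Step 3: sqrt(13.44) = 3.666061
Step 4: R = 8010.25 / (9.81 * 3.666061) = 222.7 m

222.7


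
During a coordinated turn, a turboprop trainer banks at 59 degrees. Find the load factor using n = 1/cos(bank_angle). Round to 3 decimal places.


Step 1: Convert 59 degrees to radians = 1.029744
Step 2: cos(59 deg) = 0.515038
Step 3: n = 1 / 0.515038 = 1.942

1.942


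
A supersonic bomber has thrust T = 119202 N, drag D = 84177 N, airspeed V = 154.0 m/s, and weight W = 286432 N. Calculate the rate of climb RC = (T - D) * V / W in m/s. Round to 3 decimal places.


Step 1: Excess thrust = T - D = 119202 - 84177 = 35025 N
Step 2: Excess power = 35025 * 154.0 = 5393850.0 W
Step 3: RC = 5393850.0 / 286432 = 18.831 m/s

18.831


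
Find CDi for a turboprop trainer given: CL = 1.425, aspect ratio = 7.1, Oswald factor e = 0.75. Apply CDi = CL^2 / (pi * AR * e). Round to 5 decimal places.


Step 1: CL^2 = 1.425^2 = 2.030625
Step 2: pi * AR * e = 3.14159 * 7.1 * 0.75 = 16.728981
Step 3: CDi = 2.030625 / 16.728981 = 0.12138

0.12138


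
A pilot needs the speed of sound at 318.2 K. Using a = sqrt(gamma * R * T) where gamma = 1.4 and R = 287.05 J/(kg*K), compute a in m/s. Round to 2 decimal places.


Step 1: gamma * R * T = 1.4 * 287.05 * 318.2 = 127875.034
Step 2: a = sqrt(127875.034) = 357.60 m/s

357.60


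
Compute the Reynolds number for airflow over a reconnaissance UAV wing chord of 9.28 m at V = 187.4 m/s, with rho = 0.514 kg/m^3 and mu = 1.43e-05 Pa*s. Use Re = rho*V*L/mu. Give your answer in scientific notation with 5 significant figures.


Step 1: Numerator = rho * V * L = 0.514 * 187.4 * 9.28 = 893.883008
Step 2: Re = 893.883008 / 1.43e-05
Step 3: Re = 6.2509e+07

6.2509e+07


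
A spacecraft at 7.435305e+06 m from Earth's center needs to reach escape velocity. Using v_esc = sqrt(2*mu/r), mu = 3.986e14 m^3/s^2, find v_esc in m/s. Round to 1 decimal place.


Step 1: 2*mu/r = 2 * 3.986e14 / 7.435305e+06 = 107218197.505
Step 2: v_esc = sqrt(107218197.505) = 10354.6 m/s

10354.6


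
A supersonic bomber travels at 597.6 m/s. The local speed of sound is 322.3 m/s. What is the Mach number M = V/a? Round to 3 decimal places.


Step 1: M = V / a = 597.6 / 322.3
Step 2: M = 1.854

1.854


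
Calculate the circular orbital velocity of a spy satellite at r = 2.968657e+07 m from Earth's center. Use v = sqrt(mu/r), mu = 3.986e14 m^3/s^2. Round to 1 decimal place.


Step 1: mu / r = 3.986e14 / 2.968657e+07 = 13426946.9326
Step 2: v = sqrt(13426946.9326) = 3664.3 m/s

3664.3


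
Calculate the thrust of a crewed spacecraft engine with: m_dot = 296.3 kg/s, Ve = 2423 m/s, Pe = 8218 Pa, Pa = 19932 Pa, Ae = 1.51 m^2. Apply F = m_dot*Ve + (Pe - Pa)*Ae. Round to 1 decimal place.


Step 1: Momentum thrust = m_dot * Ve = 296.3 * 2423 = 717934.9 N
Step 2: Pressure thrust = (Pe - Pa) * Ae = (8218 - 19932) * 1.51 = -17688.14 N
Step 3: Total thrust F = 717934.9 + -17688.14 = 700246.8 N

700246.8


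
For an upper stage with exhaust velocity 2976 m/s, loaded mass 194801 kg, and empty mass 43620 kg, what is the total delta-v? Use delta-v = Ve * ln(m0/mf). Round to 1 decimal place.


Step 1: Mass ratio m0/mf = 194801 / 43620 = 4.465864
Step 2: ln(4.465864) = 1.496463
Step 3: delta-v = 2976 * 1.496463 = 4453.5 m/s

4453.5


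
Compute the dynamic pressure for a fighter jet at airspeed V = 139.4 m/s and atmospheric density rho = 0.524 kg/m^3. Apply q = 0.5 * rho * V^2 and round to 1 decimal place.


Step 1: V^2 = 139.4^2 = 19432.36
Step 2: q = 0.5 * 0.524 * 19432.36
Step 3: q = 5091.3 Pa

5091.3


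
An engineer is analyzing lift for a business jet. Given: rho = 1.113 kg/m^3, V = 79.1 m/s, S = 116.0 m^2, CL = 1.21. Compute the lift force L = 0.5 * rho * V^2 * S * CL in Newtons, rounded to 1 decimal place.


Step 1: Calculate dynamic pressure q = 0.5 * 1.113 * 79.1^2 = 0.5 * 1.113 * 6256.81 = 3481.9148 Pa
Step 2: Multiply by wing area and lift coefficient: L = 3481.9148 * 116.0 * 1.21
Step 3: L = 403902.1127 * 1.21 = 488721.6 N

488721.6


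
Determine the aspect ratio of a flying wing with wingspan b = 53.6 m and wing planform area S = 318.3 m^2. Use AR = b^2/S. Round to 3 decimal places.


Step 1: b^2 = 53.6^2 = 2872.96
Step 2: AR = 2872.96 / 318.3 = 9.026

9.026


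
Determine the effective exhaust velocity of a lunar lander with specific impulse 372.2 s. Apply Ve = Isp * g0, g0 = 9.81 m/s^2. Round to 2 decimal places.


Step 1: Ve = Isp * g0 = 372.2 * 9.81
Step 2: Ve = 3651.28 m/s

3651.28


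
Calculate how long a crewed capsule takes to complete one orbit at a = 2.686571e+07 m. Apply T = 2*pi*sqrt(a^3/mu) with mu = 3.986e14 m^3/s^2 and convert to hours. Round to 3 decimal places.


Step 1: a^3 / mu = 1.939077e+22 / 3.986e14 = 4.864718e+07
Step 2: sqrt(4.864718e+07) = 6974.7531 s
Step 3: T = 2*pi * 6974.7531 = 43823.67 s
Step 4: T in hours = 43823.67 / 3600 = 12.173 hours

12.173


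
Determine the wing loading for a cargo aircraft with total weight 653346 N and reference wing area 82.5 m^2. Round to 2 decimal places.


Step 1: Wing loading = W / S = 653346 / 82.5
Step 2: Wing loading = 7919.35 N/m^2

7919.35


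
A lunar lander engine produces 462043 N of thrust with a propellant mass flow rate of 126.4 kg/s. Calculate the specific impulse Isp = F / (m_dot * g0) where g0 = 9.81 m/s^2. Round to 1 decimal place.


Step 1: m_dot * g0 = 126.4 * 9.81 = 1239.98
Step 2: Isp = 462043 / 1239.98 = 372.6 s

372.6


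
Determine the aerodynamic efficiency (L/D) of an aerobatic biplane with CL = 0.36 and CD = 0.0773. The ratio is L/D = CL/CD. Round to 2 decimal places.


Step 1: L/D = CL / CD = 0.36 / 0.0773
Step 2: L/D = 4.66

4.66


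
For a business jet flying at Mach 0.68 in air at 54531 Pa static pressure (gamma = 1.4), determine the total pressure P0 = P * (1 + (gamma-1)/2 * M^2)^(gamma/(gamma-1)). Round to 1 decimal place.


Step 1: (gamma-1)/2 * M^2 = 0.2 * 0.4624 = 0.09248
Step 2: 1 + 0.09248 = 1.09248
Step 3: Exponent gamma/(gamma-1) = 3.5
Step 4: P0 = 54531 * 1.09248^3.5 = 74317.4 Pa

74317.4


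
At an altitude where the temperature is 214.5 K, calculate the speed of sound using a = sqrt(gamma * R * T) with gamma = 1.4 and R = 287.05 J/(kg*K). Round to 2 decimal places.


Step 1: gamma * R * T = 1.4 * 287.05 * 214.5 = 86201.115
Step 2: a = sqrt(86201.115) = 293.60 m/s

293.60


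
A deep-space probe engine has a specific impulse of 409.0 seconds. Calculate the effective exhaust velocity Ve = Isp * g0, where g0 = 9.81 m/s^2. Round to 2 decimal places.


Step 1: Ve = Isp * g0 = 409.0 * 9.81
Step 2: Ve = 4012.29 m/s

4012.29


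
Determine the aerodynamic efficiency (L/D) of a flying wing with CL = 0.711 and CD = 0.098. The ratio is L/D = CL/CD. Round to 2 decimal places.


Step 1: L/D = CL / CD = 0.711 / 0.098
Step 2: L/D = 7.26

7.26


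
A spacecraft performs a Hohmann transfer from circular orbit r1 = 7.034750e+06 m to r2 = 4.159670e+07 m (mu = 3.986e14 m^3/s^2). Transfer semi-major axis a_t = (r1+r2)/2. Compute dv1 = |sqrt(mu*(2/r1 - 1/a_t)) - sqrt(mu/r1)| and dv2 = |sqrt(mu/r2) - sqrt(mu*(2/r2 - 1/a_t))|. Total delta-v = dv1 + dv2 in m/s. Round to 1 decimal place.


Step 1: Transfer semi-major axis a_t = (7.034750e+06 + 4.159670e+07) / 2 = 2.431572e+07 m
Step 2: v1 (circular at r1) = sqrt(mu/r1) = 7527.39 m/s
Step 3: v_t1 = sqrt(mu*(2/r1 - 1/a_t)) = 9845.33 m/s
Step 4: dv1 = |9845.33 - 7527.39| = 2317.94 m/s
Step 5: v2 (circular at r2) = 3095.56 m/s, v_t2 = 1665.02 m/s
Step 6: dv2 = |3095.56 - 1665.02| = 1430.54 m/s
Step 7: Total delta-v = 2317.94 + 1430.54 = 3748.5 m/s

3748.5


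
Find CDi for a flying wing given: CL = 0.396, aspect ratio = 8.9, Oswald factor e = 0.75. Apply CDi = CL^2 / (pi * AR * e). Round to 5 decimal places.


Step 1: CL^2 = 0.396^2 = 0.156816
Step 2: pi * AR * e = 3.14159 * 8.9 * 0.75 = 20.970131
Step 3: CDi = 0.156816 / 20.970131 = 0.00748

0.00748


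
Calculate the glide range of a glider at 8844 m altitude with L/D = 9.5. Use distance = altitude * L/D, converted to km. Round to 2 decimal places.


Step 1: Glide distance = altitude * L/D = 8844 * 9.5 = 84018.0 m
Step 2: Convert to km: 84018.0 / 1000 = 84.02 km

84.02


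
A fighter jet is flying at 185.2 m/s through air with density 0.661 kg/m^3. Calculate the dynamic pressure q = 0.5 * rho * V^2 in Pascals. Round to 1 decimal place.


Step 1: V^2 = 185.2^2 = 34299.04
Step 2: q = 0.5 * 0.661 * 34299.04
Step 3: q = 11335.8 Pa

11335.8


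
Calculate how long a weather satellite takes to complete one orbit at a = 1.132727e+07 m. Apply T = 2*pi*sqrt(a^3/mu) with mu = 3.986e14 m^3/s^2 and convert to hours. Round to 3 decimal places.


Step 1: a^3 / mu = 1.453369e+21 / 3.986e14 = 3.646183e+06
Step 2: sqrt(3.646183e+06) = 1909.4981 s
Step 3: T = 2*pi * 1909.4981 = 11997.73 s
Step 4: T in hours = 11997.73 / 3600 = 3.333 hours

3.333


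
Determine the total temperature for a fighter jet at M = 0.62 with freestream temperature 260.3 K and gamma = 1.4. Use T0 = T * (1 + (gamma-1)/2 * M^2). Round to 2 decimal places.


Step 1: (gamma-1)/2 = 0.2
Step 2: M^2 = 0.3844
Step 3: 1 + 0.2 * 0.3844 = 1.07688
Step 4: T0 = 260.3 * 1.07688 = 280.31 K

280.31


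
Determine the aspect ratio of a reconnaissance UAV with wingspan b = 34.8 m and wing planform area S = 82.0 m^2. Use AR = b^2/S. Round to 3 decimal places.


Step 1: b^2 = 34.8^2 = 1211.04
Step 2: AR = 1211.04 / 82.0 = 14.769

14.769


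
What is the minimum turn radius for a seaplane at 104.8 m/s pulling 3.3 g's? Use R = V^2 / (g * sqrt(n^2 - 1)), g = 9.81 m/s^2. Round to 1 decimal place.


Step 1: V^2 = 104.8^2 = 10983.04
Step 2: n^2 - 1 = 3.3^2 - 1 = 9.89
Step 3: sqrt(9.89) = 3.144837
Step 4: R = 10983.04 / (9.81 * 3.144837) = 356.0 m

356.0


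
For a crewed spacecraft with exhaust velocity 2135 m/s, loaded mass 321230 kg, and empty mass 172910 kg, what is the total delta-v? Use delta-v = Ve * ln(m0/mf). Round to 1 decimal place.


Step 1: Mass ratio m0/mf = 321230 / 172910 = 1.857787
Step 2: ln(1.857787) = 0.619386
Step 3: delta-v = 2135 * 0.619386 = 1322.4 m/s

1322.4


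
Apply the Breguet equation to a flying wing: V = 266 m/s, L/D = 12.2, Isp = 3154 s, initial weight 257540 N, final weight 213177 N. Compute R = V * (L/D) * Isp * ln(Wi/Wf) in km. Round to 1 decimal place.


Step 1: Coefficient = V * (L/D) * Isp = 266 * 12.2 * 3154 = 10235360.8 m
Step 2: Wi/Wf = 257540 / 213177 = 1.208104
Step 3: ln(1.208104) = 0.189052
Step 4: R = 10235360.8 * 0.189052 = 1935017.9 m = 1935.0 km

1935.0


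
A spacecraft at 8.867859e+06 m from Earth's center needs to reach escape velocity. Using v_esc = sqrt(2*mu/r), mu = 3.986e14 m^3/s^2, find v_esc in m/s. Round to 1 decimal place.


Step 1: 2*mu/r = 2 * 3.986e14 / 8.867859e+06 = 89897685.5631
Step 2: v_esc = sqrt(89897685.5631) = 9481.4 m/s

9481.4


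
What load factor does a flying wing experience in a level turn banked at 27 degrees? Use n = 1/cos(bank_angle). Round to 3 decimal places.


Step 1: Convert 27 degrees to radians = 0.471239
Step 2: cos(27 deg) = 0.891007
Step 3: n = 1 / 0.891007 = 1.122

1.122


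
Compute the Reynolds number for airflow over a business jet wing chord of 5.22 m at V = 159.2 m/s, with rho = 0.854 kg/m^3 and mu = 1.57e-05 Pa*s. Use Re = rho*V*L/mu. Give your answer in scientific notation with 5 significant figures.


Step 1: Numerator = rho * V * L = 0.854 * 159.2 * 5.22 = 709.694496
Step 2: Re = 709.694496 / 1.57e-05
Step 3: Re = 4.5203e+07

4.5203e+07


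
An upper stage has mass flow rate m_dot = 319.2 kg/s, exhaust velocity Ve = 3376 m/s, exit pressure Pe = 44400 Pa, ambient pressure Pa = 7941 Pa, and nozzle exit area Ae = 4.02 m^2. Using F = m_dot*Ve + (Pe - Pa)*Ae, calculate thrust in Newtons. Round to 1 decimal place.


Step 1: Momentum thrust = m_dot * Ve = 319.2 * 3376 = 1077619.2 N
Step 2: Pressure thrust = (Pe - Pa) * Ae = (44400 - 7941) * 4.02 = 146565.18 N
Step 3: Total thrust F = 1077619.2 + 146565.18 = 1224184.4 N

1224184.4
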